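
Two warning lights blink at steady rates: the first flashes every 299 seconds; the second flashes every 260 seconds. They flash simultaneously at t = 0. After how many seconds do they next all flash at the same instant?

We need the least common multiple of the intervals.
299 = 13 × 23
260 = 2^2 × 5 × 13
LCM(299, 260) = 2^2 × 5 × 13 × 23 = 5980.

5980 seconds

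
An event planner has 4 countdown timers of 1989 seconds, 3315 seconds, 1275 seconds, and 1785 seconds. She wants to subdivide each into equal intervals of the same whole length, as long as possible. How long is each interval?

The interval must divide each timer length; the longest such is the gcd.
1989 = 3^2 × 13 × 17
3315 = 3 × 5 × 13 × 17
1275 = 3 × 5^2 × 17
1785 = 3 × 5 × 7 × 17
gcd(1989, 3315, 1275, 1785) = 3 × 17 = 51.

51 seconds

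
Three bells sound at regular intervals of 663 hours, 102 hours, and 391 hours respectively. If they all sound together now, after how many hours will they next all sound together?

30498 hours

The first simultaneous occurrence is after LCM of the individual periods.
663 = 3 × 13 × 17
102 = 2 × 3 × 17
391 = 17 × 23
LCM(663, 102, 391) = 2 × 3 × 13 × 17 × 23 = 30498.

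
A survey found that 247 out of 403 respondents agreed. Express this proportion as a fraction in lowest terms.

19/31

247 = 13 × 19
403 = 13 × 31
gcd(247, 403) = 13.
Divide numerator and denominator by 13: 247/403 = 19/31.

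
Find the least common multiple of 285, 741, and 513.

33345

285 = 3 × 5 × 19
741 = 3 × 13 × 19
513 = 3^3 × 19
LCM(285, 741, 513) = 3^3 × 5 × 13 × 19 = 33345.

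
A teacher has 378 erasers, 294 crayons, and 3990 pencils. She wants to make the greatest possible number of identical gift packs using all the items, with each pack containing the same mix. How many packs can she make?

The pack count must divide each quantity, so the greatest is gcd(378, 294, 3990).
378 = 2 × 3^3 × 7
294 = 2 × 3 × 7^2
3990 = 2 × 3 × 5 × 7 × 19
gcd(378, 294, 3990) = 2 × 3 × 7 = 42.

42 packs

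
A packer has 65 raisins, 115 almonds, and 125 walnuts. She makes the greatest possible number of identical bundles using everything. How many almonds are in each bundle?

Number of bundles = gcd(65, 115, 125).
65 = 5 × 13
115 = 5 × 23
125 = 5^3
gcd(65, 115, 125) = 5.
almonds per bundle = 115 / 5 = 23.

23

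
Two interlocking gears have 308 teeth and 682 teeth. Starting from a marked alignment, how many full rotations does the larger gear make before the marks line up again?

14 rotations

The first common completion time is the LCM of the periods.
308 = 2^2 × 7 × 11
682 = 2 × 11 × 31
LCM(308, 682) = 2^2 × 7 × 11 × 31 = 9548.
Rotations for period 682: 9548 / 682 = 14.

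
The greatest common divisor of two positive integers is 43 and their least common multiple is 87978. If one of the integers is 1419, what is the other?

2666

For two integers, gcd × lcm = product, so the other is (43 × 87978) / 1419 = 3783054 / 1419 = 2666.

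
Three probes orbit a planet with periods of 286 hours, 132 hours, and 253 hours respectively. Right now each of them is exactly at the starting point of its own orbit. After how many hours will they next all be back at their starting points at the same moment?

We need the least common multiple of the intervals.
286 = 2 × 11 × 13
132 = 2^2 × 3 × 11
253 = 11 × 23
LCM(286, 132, 253) = 2^2 × 3 × 11 × 13 × 23 = 39468.

39468 hours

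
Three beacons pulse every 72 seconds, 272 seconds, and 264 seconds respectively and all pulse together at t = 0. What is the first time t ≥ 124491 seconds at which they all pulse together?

134640 seconds

Joint pulses occur at multiples of LCM(72, 272, 264).
72 = 2^3 × 3^2
272 = 2^4 × 17
264 = 2^3 × 3 × 11
LCM(72, 272, 264) = 2^4 × 3^2 × 11 × 17 = 26928.
Smallest multiple of 26928 that is ≥ 124491: ⌈124491/26928⌉ × 26928 = 5 × 26928 = 134640.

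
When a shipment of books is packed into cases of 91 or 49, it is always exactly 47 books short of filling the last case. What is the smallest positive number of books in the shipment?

Being 47 short of a full case of size k means N ≡ −47 (mod k), i.e. N + 47 is a multiple of each size.
91 = 7 × 13
49 = 7^2
LCM(91, 49) = 7^2 × 13 = 637.
Smallest positive N is 637 − 47 = 590.

590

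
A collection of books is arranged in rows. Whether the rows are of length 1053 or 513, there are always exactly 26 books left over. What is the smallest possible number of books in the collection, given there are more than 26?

N − 26 must be a common multiple of 1053 and 513.
1053 = 3^4 × 13
513 = 3^3 × 19
LCM(1053, 513) = 3^4 × 13 × 19 = 20007.
Smallest N > 26 is LCM + 26 = 20007 + 26 = 20033.

20033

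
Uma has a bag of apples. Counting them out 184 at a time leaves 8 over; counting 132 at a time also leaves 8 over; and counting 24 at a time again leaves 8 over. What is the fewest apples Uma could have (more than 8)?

6080

N − 8 must be a common multiple of 184, 132, and 24.
184 = 2^3 × 23
132 = 2^2 × 3 × 11
24 = 2^3 × 3
LCM(184, 132, 24) = 2^3 × 3 × 11 × 23 = 6072.
Smallest N > 8 is LCM + 8 = 6072 + 8 = 6080.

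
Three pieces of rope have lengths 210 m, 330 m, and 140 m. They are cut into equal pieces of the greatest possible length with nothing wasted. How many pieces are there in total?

68

Piece length = gcd(210, 330, 140).
210 = 2 × 3 × 5 × 7
330 = 2 × 3 × 5 × 11
140 = 2^2 × 5 × 7
gcd(210, 330, 140) = 2 × 5 = 10.
Total pieces = 210/10 + 330/10 + 140/10 = 21 + 33 + 14 = 68.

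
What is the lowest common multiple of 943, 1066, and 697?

416806

943 = 23 × 41
1066 = 2 × 13 × 41
697 = 17 × 41
LCM(943, 1066, 697) = 2 × 13 × 17 × 23 × 41 = 416806.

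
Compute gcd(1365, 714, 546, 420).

1365 = 3 × 5 × 7 × 13
714 = 2 × 3 × 7 × 17
546 = 2 × 3 × 7 × 13
420 = 2^2 × 3 × 5 × 7
gcd(1365, 714, 546, 420) = 3 × 7 = 21.

21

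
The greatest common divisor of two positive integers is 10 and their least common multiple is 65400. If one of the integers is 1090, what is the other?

600

For two integers, gcd × lcm = product, so the other is (10 × 65400) / 1090 = 654000 / 1090 = 600.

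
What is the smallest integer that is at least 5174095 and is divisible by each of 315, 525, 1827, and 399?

The integer must be a common multiple of 315, 525, 1827, and 399, so a multiple of their LCM.
315 = 3^2 × 5 × 7
525 = 3 × 5^2 × 7
1827 = 3^2 × 7 × 29
399 = 3 × 7 × 19
LCM(315, 525, 1827, 399) = 3^2 × 5^2 × 7 × 19 × 29 = 867825.
Smallest multiple of 867825 that is ≥ 5174095: ⌈5174095/867825⌉ × 867825 = 6 × 867825 = 5206950.

5206950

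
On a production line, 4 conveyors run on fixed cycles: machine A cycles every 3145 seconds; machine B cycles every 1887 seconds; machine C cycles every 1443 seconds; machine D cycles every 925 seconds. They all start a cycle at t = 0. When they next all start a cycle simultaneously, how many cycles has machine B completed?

The first common completion time is the LCM of the periods.
3145 = 5 × 17 × 37
1887 = 3 × 17 × 37
1443 = 3 × 13 × 37
925 = 5^2 × 37
LCM(3145, 1887, 1443, 925) = 3 × 5^2 × 13 × 17 × 37 = 613275.
Cycles for period 1887: 613275 / 1887 = 325.

325 cycles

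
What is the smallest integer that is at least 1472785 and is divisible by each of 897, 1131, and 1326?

1768884

The integer must be a common multiple of 897, 1131, and 1326, so a multiple of their LCM.
897 = 3 × 13 × 23
1131 = 3 × 13 × 29
1326 = 2 × 3 × 13 × 17
LCM(897, 1131, 1326) = 2 × 3 × 13 × 17 × 23 × 29 = 884442.
Smallest multiple of 884442 that is ≥ 1472785: ⌈1472785/884442⌉ × 884442 = 2 × 884442 = 1768884.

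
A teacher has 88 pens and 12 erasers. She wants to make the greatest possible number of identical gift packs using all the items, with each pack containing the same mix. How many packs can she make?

4 packs

The pack count must divide each quantity, so the greatest is gcd(88, 12).
88 = 2^3 × 11
12 = 2^2 × 3
gcd(88, 12) = 2^2 = 4.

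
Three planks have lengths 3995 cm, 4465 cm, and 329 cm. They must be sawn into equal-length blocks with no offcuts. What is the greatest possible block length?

The block length must divide every plank, so the greatest is gcd(3995, 4465, 329).
3995 = 5 × 17 × 47
4465 = 5 × 19 × 47
329 = 7 × 47
gcd(3995, 4465, 329) = 47.

47 cm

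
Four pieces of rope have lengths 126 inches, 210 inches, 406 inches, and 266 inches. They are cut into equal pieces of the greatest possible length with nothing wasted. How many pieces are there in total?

72

Piece length = gcd(126, 210, 406, 266).
126 = 2 × 3^2 × 7
210 = 2 × 3 × 5 × 7
406 = 2 × 7 × 29
266 = 2 × 7 × 19
gcd(126, 210, 406, 266) = 2 × 7 = 14.
Total pieces = 126/14 + 210/14 + 406/14 + 266/14 = 9 + 15 + 29 + 19 = 72.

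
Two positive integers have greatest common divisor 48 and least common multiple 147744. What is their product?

7091712

For any two positive integers, gcd × lcm = product = 48 × 147744 = 7091712.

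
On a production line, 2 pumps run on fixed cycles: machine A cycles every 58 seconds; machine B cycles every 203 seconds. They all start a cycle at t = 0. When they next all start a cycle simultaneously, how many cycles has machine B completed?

2 cycles

They are all back at their starting positions together after one LCM of the periods.
58 = 2 × 29
203 = 7 × 29
LCM(58, 203) = 2 × 7 × 29 = 406.
Cycles for period 203: 406 / 203 = 2.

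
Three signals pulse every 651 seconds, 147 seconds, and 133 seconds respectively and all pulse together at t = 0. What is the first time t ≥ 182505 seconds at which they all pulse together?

Joint pulses occur at multiples of LCM(651, 147, 133).
651 = 3 × 7 × 31
147 = 3 × 7^2
133 = 7 × 19
LCM(651, 147, 133) = 3 × 7^2 × 19 × 31 = 86583.
Smallest multiple of 86583 that is ≥ 182505: ⌈182505/86583⌉ × 86583 = 3 × 86583 = 259749.

259749 seconds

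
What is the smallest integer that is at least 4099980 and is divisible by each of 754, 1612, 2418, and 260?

The integer must be a common multiple of 754, 1612, 2418, and 260, so a multiple of their LCM.
754 = 2 × 13 × 29
1612 = 2^2 × 13 × 31
2418 = 2 × 3 × 13 × 31
260 = 2^2 × 5 × 13
LCM(754, 1612, 2418, 260) = 2^2 × 3 × 5 × 13 × 29 × 31 = 701220.
Smallest multiple of 701220 that is ≥ 4099980: ⌈4099980/701220⌉ × 701220 = 6 × 701220 = 4207320.

4207320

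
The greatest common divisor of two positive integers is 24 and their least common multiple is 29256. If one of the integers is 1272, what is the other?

For two integers, gcd × lcm = product, so the other is (24 × 29256) / 1272 = 702144 / 1272 = 552.

552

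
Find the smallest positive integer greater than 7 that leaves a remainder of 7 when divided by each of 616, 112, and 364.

16023

N − 7 must be a common multiple of 616, 112, and 364.
616 = 2^3 × 7 × 11
112 = 2^4 × 7
364 = 2^2 × 7 × 13
LCM(616, 112, 364) = 2^4 × 7 × 11 × 13 = 16016.
Smallest N > 7 is LCM + 7 = 16016 + 7 = 16023.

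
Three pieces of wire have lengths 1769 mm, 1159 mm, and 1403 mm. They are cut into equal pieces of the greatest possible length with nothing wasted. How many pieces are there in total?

71

Piece length = gcd(1769, 1159, 1403).
1769 = 29 × 61
1159 = 19 × 61
1403 = 23 × 61
gcd(1769, 1159, 1403) = 61.
Total pieces = 1769/61 + 1159/61 + 1403/61 = 29 + 19 + 23 = 71.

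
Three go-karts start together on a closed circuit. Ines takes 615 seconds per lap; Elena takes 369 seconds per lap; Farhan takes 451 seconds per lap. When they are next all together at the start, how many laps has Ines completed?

The first common completion time is the LCM of the periods.
615 = 3 × 5 × 41
369 = 3^2 × 41
451 = 11 × 41
LCM(615, 369, 451) = 3^2 × 5 × 11 × 41 = 20295.
Laps for period 615: 20295 / 615 = 33.

33 laps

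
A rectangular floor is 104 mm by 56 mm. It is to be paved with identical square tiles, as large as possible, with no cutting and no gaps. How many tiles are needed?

Tile side = gcd(104, 56).
104 = 2^3 × 13
56 = 2^3 × 7
gcd(104, 56) = 2^3 = 8.
Tiles: (104/8) × (56/8) = 13 × 7 = 91.

91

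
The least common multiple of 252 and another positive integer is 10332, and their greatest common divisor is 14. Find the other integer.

gcd × lcm = product of the two integers, so the other integer is (14 × 10332) / 252 = 574.

574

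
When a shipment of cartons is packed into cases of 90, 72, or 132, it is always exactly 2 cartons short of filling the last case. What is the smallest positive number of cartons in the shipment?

Being 2 short of a full case of size k means N ≡ −2 (mod k), i.e. N + 2 is a multiple of each size.
90 = 2 × 3^2 × 5
72 = 2^3 × 3^2
132 = 2^2 × 3 × 11
LCM(90, 72, 132) = 2^3 × 3^2 × 5 × 11 = 3960.
Smallest positive N is 3960 − 2 = 3958.

3958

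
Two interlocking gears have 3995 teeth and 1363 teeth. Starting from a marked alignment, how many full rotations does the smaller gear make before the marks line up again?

85 rotations

All finish a whole number of cycles simultaneously at t = LCM of the periods.
3995 = 5 × 17 × 47
1363 = 29 × 47
LCM(3995, 1363) = 5 × 17 × 29 × 47 = 115855.
Rotations for period 1363: 115855 / 1363 = 85.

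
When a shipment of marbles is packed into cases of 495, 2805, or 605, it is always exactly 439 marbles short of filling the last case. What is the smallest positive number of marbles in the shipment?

Being 439 short of a full case of size k means N ≡ −439 (mod k), i.e. N + 439 is a multiple of each size.
495 = 3^2 × 5 × 11
2805 = 3 × 5 × 11 × 17
605 = 5 × 11^2
LCM(495, 2805, 605) = 3^2 × 5 × 11^2 × 17 = 92565.
Smallest positive N is 92565 − 439 = 92126.

92126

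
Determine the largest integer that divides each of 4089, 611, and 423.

4089 = 3 × 29 × 47
611 = 13 × 47
423 = 3^2 × 47
gcd(4089, 611, 423) = 47.

47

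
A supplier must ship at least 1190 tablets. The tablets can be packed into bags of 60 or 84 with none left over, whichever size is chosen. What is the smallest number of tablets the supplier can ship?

The number of tablets must be a common multiple of 60 and 84, so a multiple of their LCM.
60 = 2^2 × 3 × 5
84 = 2^2 × 3 × 7
LCM(60, 84) = 2^2 × 3 × 5 × 7 = 420.
Smallest multiple of 420 that is ≥ 1190: ⌈1190/420⌉ × 420 = 3 × 420 = 1260.

1260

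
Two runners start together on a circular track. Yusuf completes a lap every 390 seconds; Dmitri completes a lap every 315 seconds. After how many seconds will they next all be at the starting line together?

The first simultaneous occurrence is after LCM of the individual periods.
390 = 2 × 3 × 5 × 13
315 = 3^2 × 5 × 7
LCM(390, 315) = 2 × 3^2 × 5 × 7 × 13 = 8190.

8190 seconds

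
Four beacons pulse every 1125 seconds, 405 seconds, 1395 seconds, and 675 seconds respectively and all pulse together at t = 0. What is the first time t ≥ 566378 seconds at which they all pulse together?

627750 seconds

Joint pulses occur at multiples of LCM(1125, 405, 1395, 675).
1125 = 3^2 × 5^3
405 = 3^4 × 5
1395 = 3^2 × 5 × 31
675 = 3^3 × 5^2
LCM(1125, 405, 1395, 675) = 3^4 × 5^3 × 31 = 313875.
Smallest multiple of 313875 that is ≥ 566378: ⌈566378/313875⌉ × 313875 = 2 × 313875 = 627750.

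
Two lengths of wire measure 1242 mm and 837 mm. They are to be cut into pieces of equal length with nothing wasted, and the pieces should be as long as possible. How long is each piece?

Each piece length must divide every original length, so the longest possible is gcd(1242, 837).
1242 = 2 × 3^3 × 23
837 = 3^3 × 31
gcd(1242, 837) = 3^3 = 27.

27 mm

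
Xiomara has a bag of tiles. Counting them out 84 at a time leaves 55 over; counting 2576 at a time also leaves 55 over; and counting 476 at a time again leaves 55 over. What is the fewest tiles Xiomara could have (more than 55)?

131431

N − 55 must be a common multiple of 84, 2576, and 476.
84 = 2^2 × 3 × 7
2576 = 2^4 × 7 × 23
476 = 2^2 × 7 × 17
LCM(84, 2576, 476) = 2^4 × 3 × 7 × 17 × 23 = 131376.
Smallest N > 55 is LCM + 55 = 131376 + 55 = 131431.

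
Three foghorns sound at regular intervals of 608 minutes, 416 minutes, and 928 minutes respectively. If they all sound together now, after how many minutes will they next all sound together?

229216 minutes

They coincide at every common multiple of the periods; the first is the LCM.
608 = 2^5 × 19
416 = 2^5 × 13
928 = 2^5 × 29
LCM(608, 416, 928) = 2^5 × 13 × 19 × 29 = 229216.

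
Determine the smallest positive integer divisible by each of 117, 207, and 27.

8073

117 = 3^2 × 13
207 = 3^2 × 23
27 = 3^3
LCM(117, 207, 27) = 3^3 × 13 × 23 = 8073.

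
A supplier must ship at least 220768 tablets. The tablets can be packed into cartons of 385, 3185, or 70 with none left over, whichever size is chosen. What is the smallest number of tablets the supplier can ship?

280280

The number of tablets must be a common multiple of 385, 3185, and 70, so a multiple of their LCM.
385 = 5 × 7 × 11
3185 = 5 × 7^2 × 13
70 = 2 × 5 × 7
LCM(385, 3185, 70) = 2 × 5 × 7^2 × 11 × 13 = 70070.
Smallest multiple of 70070 that is ≥ 220768: ⌈220768/70070⌉ × 70070 = 4 × 70070 = 280280.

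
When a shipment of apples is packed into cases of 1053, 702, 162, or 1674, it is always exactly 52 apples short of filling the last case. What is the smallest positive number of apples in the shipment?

65234

Being 52 short of a full case of size k means N ≡ −52 (mod k), i.e. N + 52 is a multiple of each size.
1053 = 3^4 × 13
702 = 2 × 3^3 × 13
162 = 2 × 3^4
1674 = 2 × 3^3 × 31
LCM(1053, 702, 162, 1674) = 2 × 3^4 × 13 × 31 = 65286.
Smallest positive N is 65286 − 52 = 65234.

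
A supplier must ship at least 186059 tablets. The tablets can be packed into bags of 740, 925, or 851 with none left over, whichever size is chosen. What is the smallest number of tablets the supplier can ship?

The number of tablets must be a common multiple of 740, 925, and 851, so a multiple of their LCM.
740 = 2^2 × 5 × 37
925 = 5^2 × 37
851 = 23 × 37
LCM(740, 925, 851) = 2^2 × 5^2 × 23 × 37 = 85100.
Smallest multiple of 85100 that is ≥ 186059: ⌈186059/85100⌉ × 85100 = 3 × 85100 = 255300.

255300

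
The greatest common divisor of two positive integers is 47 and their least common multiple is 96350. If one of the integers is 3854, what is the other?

For two integers, gcd × lcm = product, so the other is (47 × 96350) / 3854 = 4528450 / 3854 = 1175.

1175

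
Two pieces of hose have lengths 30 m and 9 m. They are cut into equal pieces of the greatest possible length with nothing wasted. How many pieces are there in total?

Piece length = gcd(30, 9).
30 = 2 × 3 × 5
9 = 3^2
gcd(30, 9) = 3.
Total pieces = 30/3 + 9/3 = 10 + 3 = 13.

13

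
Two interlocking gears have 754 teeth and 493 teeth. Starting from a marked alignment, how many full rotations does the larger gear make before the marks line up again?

17 rotations

All finish a whole number of cycles simultaneously at t = LCM of the periods.
754 = 2 × 13 × 29
493 = 17 × 29
LCM(754, 493) = 2 × 13 × 17 × 29 = 12818.
Rotations for period 754: 12818 / 754 = 17.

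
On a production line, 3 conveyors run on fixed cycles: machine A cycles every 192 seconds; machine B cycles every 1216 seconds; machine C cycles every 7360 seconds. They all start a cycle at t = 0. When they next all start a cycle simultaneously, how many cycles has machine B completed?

They are all back at their starting positions together after one LCM of the periods.
192 = 2^6 × 3
1216 = 2^6 × 19
7360 = 2^6 × 5 × 23
LCM(192, 1216, 7360) = 2^6 × 3 × 5 × 19 × 23 = 419520.
Cycles for period 1216: 419520 / 1216 = 345.

345 cycles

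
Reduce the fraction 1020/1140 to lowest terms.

1020 = 2^2 × 3 × 5 × 17
1140 = 2^2 × 3 × 5 × 19
gcd(1020, 1140) = 2^2 × 3 × 5 = 60.
Divide numerator and denominator by 60: 1020/1140 = 17/19.

17/19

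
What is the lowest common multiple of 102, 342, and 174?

168606

102 = 2 × 3 × 17
342 = 2 × 3^2 × 19
174 = 2 × 3 × 29
LCM(102, 342, 174) = 2 × 3^2 × 17 × 19 × 29 = 168606.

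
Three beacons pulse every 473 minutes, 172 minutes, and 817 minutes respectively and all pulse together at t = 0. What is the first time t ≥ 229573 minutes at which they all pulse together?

251636 minutes

Joint pulses occur at multiples of LCM(473, 172, 817).
473 = 11 × 43
172 = 2^2 × 43
817 = 19 × 43
LCM(473, 172, 817) = 2^2 × 11 × 19 × 43 = 35948.
Smallest multiple of 35948 that is ≥ 229573: ⌈229573/35948⌉ × 35948 = 7 × 35948 = 251636.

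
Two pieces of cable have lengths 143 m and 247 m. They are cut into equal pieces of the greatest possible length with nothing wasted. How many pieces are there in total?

30

Piece length = gcd(143, 247).
143 = 11 × 13
247 = 13 × 19
gcd(143, 247) = 13.
Total pieces = 143/13 + 247/13 = 11 + 19 = 30.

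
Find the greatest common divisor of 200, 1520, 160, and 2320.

200 = 2^3 × 5^2
1520 = 2^4 × 5 × 19
160 = 2^5 × 5
2320 = 2^4 × 5 × 29
gcd(200, 1520, 160, 2320) = 2^3 × 5 = 40.

40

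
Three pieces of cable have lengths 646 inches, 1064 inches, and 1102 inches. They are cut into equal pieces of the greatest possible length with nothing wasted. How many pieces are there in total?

74

Piece length = gcd(646, 1064, 1102).
646 = 2 × 17 × 19
1064 = 2^3 × 7 × 19
1102 = 2 × 19 × 29
gcd(646, 1064, 1102) = 2 × 19 = 38.
Total pieces = 646/38 + 1064/38 + 1102/38 = 17 + 28 + 29 = 74.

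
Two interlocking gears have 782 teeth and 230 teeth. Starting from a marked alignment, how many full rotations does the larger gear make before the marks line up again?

All finish a whole number of cycles simultaneously at t = LCM of the periods.
782 = 2 × 17 × 23
230 = 2 × 5 × 23
LCM(782, 230) = 2 × 5 × 17 × 23 = 3910.
Rotations for period 782: 3910 / 782 = 5.

5 rotations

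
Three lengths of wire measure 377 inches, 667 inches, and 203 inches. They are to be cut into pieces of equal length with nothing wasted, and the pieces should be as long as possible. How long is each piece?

Each piece length must divide every original length, so the longest possible is gcd(377, 667, 203).
377 = 13 × 29
667 = 23 × 29
203 = 7 × 29
gcd(377, 667, 203) = 29.

29 inches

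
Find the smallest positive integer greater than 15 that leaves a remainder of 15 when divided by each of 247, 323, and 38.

N − 15 must be a common multiple of 247, 323, and 38.
247 = 13 × 19
323 = 17 × 19
38 = 2 × 19
LCM(247, 323, 38) = 2 × 13 × 17 × 19 = 8398.
Smallest N > 15 is LCM + 15 = 8398 + 15 = 8413.

8413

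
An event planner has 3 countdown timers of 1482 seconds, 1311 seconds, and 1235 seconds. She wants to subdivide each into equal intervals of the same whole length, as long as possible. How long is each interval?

The interval must divide each timer length; the longest such is the gcd.
1482 = 2 × 3 × 13 × 19
1311 = 3 × 19 × 23
1235 = 5 × 13 × 19
gcd(1482, 1311, 1235) = 19.

19 seconds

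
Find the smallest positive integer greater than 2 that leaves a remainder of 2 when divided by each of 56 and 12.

170

N − 2 must be a common multiple of 56 and 12.
56 = 2^3 × 7
12 = 2^2 × 3
LCM(56, 12) = 2^3 × 3 × 7 = 168.
Smallest N > 2 is LCM + 2 = 168 + 2 = 170.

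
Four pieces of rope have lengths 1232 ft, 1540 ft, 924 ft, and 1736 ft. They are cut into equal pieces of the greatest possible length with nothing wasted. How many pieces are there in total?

194

Piece length = gcd(1232, 1540, 924, 1736).
1232 = 2^4 × 7 × 11
1540 = 2^2 × 5 × 7 × 11
924 = 2^2 × 3 × 7 × 11
1736 = 2^3 × 7 × 31
gcd(1232, 1540, 924, 1736) = 2^2 × 7 = 28.
Total pieces = 1232/28 + 1540/28 + 924/28 + 1736/28 = 44 + 55 + 33 + 62 = 194.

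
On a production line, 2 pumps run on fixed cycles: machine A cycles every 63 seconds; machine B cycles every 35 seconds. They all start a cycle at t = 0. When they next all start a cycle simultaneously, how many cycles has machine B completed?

9 cycles

The first common completion time is the LCM of the periods.
63 = 3^2 × 7
35 = 5 × 7
LCM(63, 35) = 3^2 × 5 × 7 = 315.
Cycles for period 35: 315 / 35 = 9.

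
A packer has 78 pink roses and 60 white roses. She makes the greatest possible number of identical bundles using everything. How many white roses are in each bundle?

Number of bundles = gcd(78, 60).
78 = 2 × 3 × 13
60 = 2^2 × 3 × 5
gcd(78, 60) = 2 × 3 = 6.
white roses per bundle = 60 / 6 = 10.

10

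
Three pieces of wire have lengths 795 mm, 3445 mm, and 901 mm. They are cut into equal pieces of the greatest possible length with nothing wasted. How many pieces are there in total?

97

Piece length = gcd(795, 3445, 901).
795 = 3 × 5 × 53
3445 = 5 × 13 × 53
901 = 17 × 53
gcd(795, 3445, 901) = 53.
Total pieces = 795/53 + 3445/53 + 901/53 = 15 + 65 + 17 = 97.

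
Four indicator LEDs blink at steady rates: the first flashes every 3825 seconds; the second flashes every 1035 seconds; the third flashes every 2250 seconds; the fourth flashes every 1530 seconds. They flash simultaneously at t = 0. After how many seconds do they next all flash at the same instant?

879750 seconds

The first simultaneous occurrence is after LCM of the individual periods.
3825 = 3^2 × 5^2 × 17
1035 = 3^2 × 5 × 23
2250 = 2 × 3^2 × 5^3
1530 = 2 × 3^2 × 5 × 17
LCM(3825, 1035, 2250, 1530) = 2 × 3^2 × 5^3 × 17 × 23 = 879750.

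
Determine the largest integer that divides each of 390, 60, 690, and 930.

30

390 = 2 × 3 × 5 × 13
60 = 2^2 × 3 × 5
690 = 2 × 3 × 5 × 23
930 = 2 × 3 × 5 × 31
gcd(390, 60, 690, 930) = 2 × 3 × 5 = 30.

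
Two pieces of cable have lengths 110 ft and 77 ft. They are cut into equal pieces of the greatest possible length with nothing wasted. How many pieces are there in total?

17

Piece length = gcd(110, 77).
110 = 2 × 5 × 11
77 = 7 × 11
gcd(110, 77) = 11.
Total pieces = 110/11 + 77/11 = 10 + 7 = 17.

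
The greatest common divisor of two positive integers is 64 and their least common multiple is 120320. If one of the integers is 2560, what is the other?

3008

For two integers, gcd × lcm = product, so the other is (64 × 120320) / 2560 = 7700480 / 2560 = 3008.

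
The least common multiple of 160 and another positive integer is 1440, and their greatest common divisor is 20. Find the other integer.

180

gcd × lcm = product of the two integers, so the other integer is (20 × 1440) / 160 = 180.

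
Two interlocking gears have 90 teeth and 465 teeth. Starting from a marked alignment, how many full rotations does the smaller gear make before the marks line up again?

31 rotations

All finish a whole number of cycles simultaneously at t = LCM of the periods.
90 = 2 × 3^2 × 5
465 = 3 × 5 × 31
LCM(90, 465) = 2 × 3^2 × 5 × 31 = 2790.
Rotations for period 90: 2790 / 90 = 31.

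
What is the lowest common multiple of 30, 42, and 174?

6090

30 = 2 × 3 × 5
42 = 2 × 3 × 7
174 = 2 × 3 × 29
LCM(30, 42, 174) = 2 × 3 × 5 × 7 × 29 = 6090.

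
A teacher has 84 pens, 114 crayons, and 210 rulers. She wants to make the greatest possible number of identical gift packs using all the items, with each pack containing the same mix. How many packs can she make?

6 packs

The pack count must divide each quantity, so the greatest is gcd(84, 114, 210).
84 = 2^2 × 3 × 7
114 = 2 × 3 × 19
210 = 2 × 3 × 5 × 7
gcd(84, 114, 210) = 2 × 3 = 6.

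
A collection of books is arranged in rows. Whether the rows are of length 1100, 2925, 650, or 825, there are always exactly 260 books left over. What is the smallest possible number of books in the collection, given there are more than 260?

N − 260 must be a common multiple of 1100, 2925, 650, and 825.
1100 = 2^2 × 5^2 × 11
2925 = 3^2 × 5^2 × 13
650 = 2 × 5^2 × 13
825 = 3 × 5^2 × 11
LCM(1100, 2925, 650, 825) = 2^2 × 3^2 × 5^2 × 11 × 13 = 128700.
Smallest N > 260 is LCM + 260 = 128700 + 260 = 128960.

128960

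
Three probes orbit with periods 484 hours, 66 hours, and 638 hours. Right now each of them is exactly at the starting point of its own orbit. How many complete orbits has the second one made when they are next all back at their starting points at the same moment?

638 orbits

All finish a whole number of cycles simultaneously at t = LCM of the periods.
484 = 2^2 × 11^2
66 = 2 × 3 × 11
638 = 2 × 11 × 29
LCM(484, 66, 638) = 2^2 × 3 × 11^2 × 29 = 42108.
Orbits for period 66: 42108 / 66 = 638.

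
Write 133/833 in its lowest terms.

19/119

133 = 7 × 19
833 = 7^2 × 17
gcd(133, 833) = 7.
Divide numerator and denominator by 7: 133/833 = 19/119.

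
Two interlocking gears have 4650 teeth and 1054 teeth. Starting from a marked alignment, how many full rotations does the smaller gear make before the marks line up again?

All finish a whole number of cycles simultaneously at t = LCM of the periods.
4650 = 2 × 3 × 5^2 × 31
1054 = 2 × 17 × 31
LCM(4650, 1054) = 2 × 3 × 5^2 × 17 × 31 = 79050.
Rotations for period 1054: 79050 / 1054 = 75.

75 rotations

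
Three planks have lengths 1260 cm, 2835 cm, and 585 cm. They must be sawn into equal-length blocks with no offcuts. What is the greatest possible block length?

45 cm

The block length must divide every plank, so the greatest is gcd(1260, 2835, 585).
1260 = 2^2 × 3^2 × 5 × 7
2835 = 3^4 × 5 × 7
585 = 3^2 × 5 × 13
gcd(1260, 2835, 585) = 3^2 × 5 = 45.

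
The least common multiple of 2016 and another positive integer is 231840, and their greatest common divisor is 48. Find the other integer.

5520

gcd × lcm = product of the two integers, so the other integer is (48 × 231840) / 2016 = 5520.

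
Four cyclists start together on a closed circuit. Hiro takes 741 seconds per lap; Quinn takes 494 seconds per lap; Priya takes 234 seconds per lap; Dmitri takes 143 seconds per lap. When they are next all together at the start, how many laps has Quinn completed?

99 laps

They are all back at their starting positions together after one LCM of the periods.
741 = 3 × 13 × 19
494 = 2 × 13 × 19
234 = 2 × 3^2 × 13
143 = 11 × 13
LCM(741, 494, 234, 143) = 2 × 3^2 × 11 × 13 × 19 = 48906.
Laps for period 494: 48906 / 494 = 99.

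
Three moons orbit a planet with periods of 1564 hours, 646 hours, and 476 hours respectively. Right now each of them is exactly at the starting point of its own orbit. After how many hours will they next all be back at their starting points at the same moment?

208012 hours

They coincide at every common multiple of the periods; the first is the LCM.
1564 = 2^2 × 17 × 23
646 = 2 × 17 × 19
476 = 2^2 × 7 × 17
LCM(1564, 646, 476) = 2^2 × 7 × 17 × 19 × 23 = 208012.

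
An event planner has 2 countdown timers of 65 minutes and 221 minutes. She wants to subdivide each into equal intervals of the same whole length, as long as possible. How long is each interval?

13 minutes

The interval must divide each timer length; the longest such is the gcd.
65 = 5 × 13
221 = 13 × 17
gcd(65, 221) = 13.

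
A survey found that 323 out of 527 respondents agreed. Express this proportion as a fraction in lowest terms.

19/31

323 = 17 × 19
527 = 17 × 31
gcd(323, 527) = 17.
Divide numerator and denominator by 17: 323/527 = 19/31.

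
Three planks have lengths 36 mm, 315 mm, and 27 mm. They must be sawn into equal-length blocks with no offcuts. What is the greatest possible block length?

9 mm

This is the greatest common divisor of 36, 315, and 27.
36 = 2^2 × 3^2
315 = 3^2 × 5 × 7
27 = 3^3
gcd(36, 315, 27) = 3^2 = 9.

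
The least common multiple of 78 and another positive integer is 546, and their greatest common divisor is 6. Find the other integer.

42

gcd × lcm = product of the two integers, so the other integer is (6 × 546) / 78 = 42.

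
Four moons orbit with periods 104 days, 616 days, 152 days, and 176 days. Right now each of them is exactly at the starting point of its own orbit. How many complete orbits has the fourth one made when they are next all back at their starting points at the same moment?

1729 orbits

They are all back at their starting positions together after one LCM of the periods.
104 = 2^3 × 13
616 = 2^3 × 7 × 11
152 = 2^3 × 19
176 = 2^4 × 11
LCM(104, 616, 152, 176) = 2^4 × 7 × 11 × 13 × 19 = 304304.
Orbits for period 176: 304304 / 176 = 1729.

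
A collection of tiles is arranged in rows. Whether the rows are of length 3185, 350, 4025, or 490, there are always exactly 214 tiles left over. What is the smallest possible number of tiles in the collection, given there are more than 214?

N − 214 must be a common multiple of 3185, 350, 4025, and 490.
3185 = 5 × 7^2 × 13
350 = 2 × 5^2 × 7
4025 = 5^2 × 7 × 23
490 = 2 × 5 × 7^2
LCM(3185, 350, 4025, 490) = 2 × 5^2 × 7^2 × 13 × 23 = 732550.
Smallest N > 214 is LCM + 214 = 732550 + 214 = 732764.

732764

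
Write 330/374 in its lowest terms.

15/17

330 = 2 × 3 × 5 × 11
374 = 2 × 11 × 17
gcd(330, 374) = 2 × 11 = 22.
Divide numerator and denominator by 22: 330/374 = 15/17.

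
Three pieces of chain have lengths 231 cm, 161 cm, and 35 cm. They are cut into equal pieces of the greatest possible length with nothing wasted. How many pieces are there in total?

61

Piece length = gcd(231, 161, 35).
231 = 3 × 7 × 11
161 = 7 × 23
35 = 5 × 7
gcd(231, 161, 35) = 7.
Total pieces = 231/7 + 161/7 + 35/7 = 33 + 23 + 5 = 61.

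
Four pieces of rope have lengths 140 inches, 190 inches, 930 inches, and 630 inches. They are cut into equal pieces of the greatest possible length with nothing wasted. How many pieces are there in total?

189

Piece length = gcd(140, 190, 930, 630).
140 = 2^2 × 5 × 7
190 = 2 × 5 × 19
930 = 2 × 3 × 5 × 31
630 = 2 × 3^2 × 5 × 7
gcd(140, 190, 930, 630) = 2 × 5 = 10.
Total pieces = 140/10 + 190/10 + 930/10 + 630/10 = 14 + 19 + 93 + 63 = 189.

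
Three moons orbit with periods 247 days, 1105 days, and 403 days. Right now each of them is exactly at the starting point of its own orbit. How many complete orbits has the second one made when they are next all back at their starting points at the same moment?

They are all back at their starting positions together after one LCM of the periods.
247 = 13 × 19
1105 = 5 × 13 × 17
403 = 13 × 31
LCM(247, 1105, 403) = 5 × 13 × 17 × 19 × 31 = 650845.
Orbits for period 1105: 650845 / 1105 = 589.

589 orbits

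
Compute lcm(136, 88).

1496

136 = 2^3 × 17
88 = 2^3 × 11
LCM(136, 88) = 2^3 × 11 × 17 = 1496.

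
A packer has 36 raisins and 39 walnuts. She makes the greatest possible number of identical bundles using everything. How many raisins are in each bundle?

12

Number of bundles = gcd(36, 39).
36 = 2^2 × 3^2
39 = 3 × 13
gcd(36, 39) = 3.
raisins per bundle = 36 / 3 = 12.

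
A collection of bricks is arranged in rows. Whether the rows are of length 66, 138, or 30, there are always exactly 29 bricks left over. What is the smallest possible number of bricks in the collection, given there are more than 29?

7619

N − 29 must be a common multiple of 66, 138, and 30.
66 = 2 × 3 × 11
138 = 2 × 3 × 23
30 = 2 × 3 × 5
LCM(66, 138, 30) = 2 × 3 × 5 × 11 × 23 = 7590.
Smallest N > 29 is LCM + 29 = 7590 + 29 = 7619.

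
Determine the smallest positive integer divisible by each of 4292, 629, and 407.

802604

4292 = 2^2 × 29 × 37
629 = 17 × 37
407 = 11 × 37
LCM(4292, 629, 407) = 2^2 × 11 × 17 × 29 × 37 = 802604.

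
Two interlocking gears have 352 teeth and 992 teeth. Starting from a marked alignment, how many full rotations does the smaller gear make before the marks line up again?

The first common completion time is the LCM of the periods.
352 = 2^5 × 11
992 = 2^5 × 31
LCM(352, 992) = 2^5 × 11 × 31 = 10912.
Rotations for period 352: 10912 / 352 = 31.

31 rotations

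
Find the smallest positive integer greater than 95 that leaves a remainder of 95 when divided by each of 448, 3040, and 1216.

N − 95 must be a common multiple of 448, 3040, and 1216.
448 = 2^6 × 7
3040 = 2^5 × 5 × 19
1216 = 2^6 × 19
LCM(448, 3040, 1216) = 2^6 × 5 × 7 × 19 = 42560.
Smallest N > 95 is LCM + 95 = 42560 + 95 = 42655.

42655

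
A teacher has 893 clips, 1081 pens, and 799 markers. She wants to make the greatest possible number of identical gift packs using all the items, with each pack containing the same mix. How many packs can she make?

The pack count must divide each quantity, so the greatest is gcd(893, 1081, 799).
893 = 19 × 47
1081 = 23 × 47
799 = 17 × 47
gcd(893, 1081, 799) = 47.

47 packs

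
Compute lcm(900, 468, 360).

900 = 2^2 × 3^2 × 5^2
468 = 2^2 × 3^2 × 13
360 = 2^3 × 3^2 × 5
LCM(900, 468, 360) = 2^3 × 3^2 × 5^2 × 13 = 23400.

23400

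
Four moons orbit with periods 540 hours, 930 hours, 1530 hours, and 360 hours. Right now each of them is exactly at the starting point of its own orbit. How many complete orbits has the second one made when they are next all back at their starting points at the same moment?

612 orbits

The first common completion time is the LCM of the periods.
540 = 2^2 × 3^3 × 5
930 = 2 × 3 × 5 × 31
1530 = 2 × 3^2 × 5 × 17
360 = 2^3 × 3^2 × 5
LCM(540, 930, 1530, 360) = 2^3 × 3^3 × 5 × 17 × 31 = 569160.
Orbits for period 930: 569160 / 930 = 612.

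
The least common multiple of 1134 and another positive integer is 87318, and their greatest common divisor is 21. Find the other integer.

1617

gcd × lcm = product of the two integers, so the other integer is (21 × 87318) / 1134 = 1617.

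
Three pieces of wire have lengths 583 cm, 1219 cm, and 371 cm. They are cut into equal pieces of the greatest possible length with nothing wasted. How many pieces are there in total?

Piece length = gcd(583, 1219, 371).
583 = 11 × 53
1219 = 23 × 53
371 = 7 × 53
gcd(583, 1219, 371) = 53.
Total pieces = 583/53 + 1219/53 + 371/53 = 11 + 23 + 7 = 41.

41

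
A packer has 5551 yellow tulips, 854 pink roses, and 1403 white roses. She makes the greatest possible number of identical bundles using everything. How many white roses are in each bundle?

Number of bundles = gcd(5551, 854, 1403).
5551 = 7 × 13 × 61
854 = 2 × 7 × 61
1403 = 23 × 61
gcd(5551, 854, 1403) = 61.
white roses per bundle = 1403 / 61 = 23.

23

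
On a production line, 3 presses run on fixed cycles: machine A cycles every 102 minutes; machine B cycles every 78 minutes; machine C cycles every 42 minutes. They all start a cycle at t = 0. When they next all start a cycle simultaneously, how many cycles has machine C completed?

221 cycles

They are all back at their starting positions together after one LCM of the periods.
102 = 2 × 3 × 17
78 = 2 × 3 × 13
42 = 2 × 3 × 7
LCM(102, 78, 42) = 2 × 3 × 7 × 13 × 17 = 9282.
Cycles for period 42: 9282 / 42 = 221.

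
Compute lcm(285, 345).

285 = 3 × 5 × 19
345 = 3 × 5 × 23
LCM(285, 345) = 3 × 5 × 19 × 23 = 6555.

6555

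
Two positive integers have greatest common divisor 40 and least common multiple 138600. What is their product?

5544000

For any two positive integers, gcd × lcm = product = 40 × 138600 = 5544000.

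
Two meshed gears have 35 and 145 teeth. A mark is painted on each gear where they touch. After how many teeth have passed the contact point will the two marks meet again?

They coincide at every common multiple of the periods; the first is the LCM.
35 = 5 × 7
145 = 5 × 29
LCM(35, 145) = 5 × 7 × 29 = 1015.

1015 teeth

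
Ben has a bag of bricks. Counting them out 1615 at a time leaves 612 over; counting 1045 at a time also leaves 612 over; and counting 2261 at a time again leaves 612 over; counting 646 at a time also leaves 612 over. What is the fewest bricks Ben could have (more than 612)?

249322

N − 612 must be a common multiple of 1615, 1045, 2261, and 646.
1615 = 5 × 17 × 19
1045 = 5 × 11 × 19
2261 = 7 × 17 × 19
646 = 2 × 17 × 19
LCM(1615, 1045, 2261, 646) = 2 × 5 × 7 × 11 × 17 × 19 = 248710.
Smallest N > 612 is LCM + 612 = 248710 + 612 = 249322.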